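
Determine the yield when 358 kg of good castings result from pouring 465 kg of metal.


Formula: Casting Yield = (W_good / W_total) * 100
Yield = (358 kg / 465 kg) * 100 = 76.9892%

76.9892%


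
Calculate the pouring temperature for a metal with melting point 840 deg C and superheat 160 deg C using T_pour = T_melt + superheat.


Formula: T_pour = T_melt + Superheat
T_pour = 840 + 160 = 1000 deg C

Final answer: 1000 deg C


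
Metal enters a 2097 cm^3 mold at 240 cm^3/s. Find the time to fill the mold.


Formula: t_fill = V_mold / Q_flow
t = 2097 cm^3 / 240 cm^3/s = 8.7375 s

Answer: 8.7375 s


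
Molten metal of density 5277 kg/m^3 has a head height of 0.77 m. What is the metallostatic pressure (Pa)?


Formula: P = rho * g * h
rho * g = 5277 * 9.81 = 51767.37 N/m^3
P = 51767.37 * 0.77 = 39860.8749 Pa


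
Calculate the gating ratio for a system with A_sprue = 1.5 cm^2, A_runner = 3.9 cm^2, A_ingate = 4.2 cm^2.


Sprue:Runner:Ingate = 1 : 3.9/1.5 : 4.2/1.5 = 1:2.60:2.80

Final answer: 1:2.60:2.80


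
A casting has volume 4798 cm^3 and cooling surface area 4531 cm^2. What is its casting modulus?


Formula: Casting Modulus M = V / A
M = 4798 cm^3 / 4531 cm^2 = 1.0589 cm

1.0589 cm


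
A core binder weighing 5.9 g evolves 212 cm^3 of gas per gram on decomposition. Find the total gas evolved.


Formula: V_gas = W_binder * gas_evolution_rate
V = 5.9 g * 212 cm^3/g = 1250.8000 cm^3

Final answer: 1250.8000 cm^3


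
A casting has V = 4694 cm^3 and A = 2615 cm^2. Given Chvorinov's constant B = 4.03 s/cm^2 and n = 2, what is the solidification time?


Formula: t_s = B * (V/A)^n  (Chvorinov's rule, n=2)
Modulus M = V/A = 4694/2615 = 1.795029 cm
M^2 = 1.795029^2 = 3.222129 cm^2
t_s = 4.03 * 3.222129 = 12.9852 s


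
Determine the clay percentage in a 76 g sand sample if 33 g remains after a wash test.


Formula: Clay% = (W_total - W_washed) / W_total * 100
Clay mass = 76 - 33 = 43 g
Clay% = 43 / 76 * 100 = 56.5789%

Answer: 56.5789%


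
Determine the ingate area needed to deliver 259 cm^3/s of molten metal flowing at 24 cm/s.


Formula: A_ingate = Q / v  (continuity equation)
A = 259 cm^3/s / 24 cm/s = 10.7917 cm^2


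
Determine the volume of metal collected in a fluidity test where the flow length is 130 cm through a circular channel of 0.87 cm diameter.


Formula: V = pi * (d/2)^2 * L  (cylinder volume)
Radius = 0.87/2 = 0.435 cm
V = pi * 0.435^2 * 130 = 77.2808 cm^3

Answer: 77.2808 cm^3


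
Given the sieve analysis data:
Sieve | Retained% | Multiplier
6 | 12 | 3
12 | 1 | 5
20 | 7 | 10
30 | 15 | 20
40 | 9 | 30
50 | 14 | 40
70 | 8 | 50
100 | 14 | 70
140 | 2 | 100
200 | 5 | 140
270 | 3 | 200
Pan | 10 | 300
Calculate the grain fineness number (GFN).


Formula: GFN = sum(pct * multiplier) / sum(pct)
sum(pct * multiplier) = 7121
sum(pct) = 100
GFN = 7121 / 100 = 71.21

71.21


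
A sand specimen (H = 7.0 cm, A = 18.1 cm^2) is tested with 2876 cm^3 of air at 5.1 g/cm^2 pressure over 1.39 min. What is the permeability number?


Formula: Permeability Number P = (V * H) / (p * A * t)
Numerator: V * H = 2876 * 7.0 = 20132.0
Denominator: p * A * t = 5.1 * 18.1 * 1.39 = 128.3109
P = 20132.0 / 128.3109 = 156.9002

Final answer: 156.9002


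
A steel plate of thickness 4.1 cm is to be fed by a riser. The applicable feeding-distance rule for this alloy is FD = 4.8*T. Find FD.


Formula: FD = 4.8 * T  (riser feeding-distance rule)
FD = 4.8 * 4.1 cm = 19.6800 cm

19.6800 cm


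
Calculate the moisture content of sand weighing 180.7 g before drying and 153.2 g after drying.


Formula: MC = (W_wet - W_dry) / W_wet * 100
Water mass = 180.7 - 153.2 = 27.5 g
MC = 27.5 / 180.7 * 100 = 15.2186%

Final answer: 15.2186%


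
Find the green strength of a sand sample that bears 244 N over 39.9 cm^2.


Formula: Compressive Strength = Force / Area
Strength = 244 N / 39.9 cm^2 = 6.1153 N/cm^2

6.1153 N/cm^2


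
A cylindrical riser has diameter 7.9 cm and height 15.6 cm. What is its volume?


Formula: V = pi * (D/2)^2 * H  (cylinder volume)
Radius = D/2 = 7.9/2 = 3.95 cm
V = pi * 3.95^2 * 15.6 = 764.6605 cm^3

Answer: 764.6605 cm^3


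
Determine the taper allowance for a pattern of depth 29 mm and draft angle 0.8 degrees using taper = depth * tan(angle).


Formula: taper = depth * tan(draft_angle)
tan(0.8 deg) = 0.0139635
taper = 29 mm * 0.0139635 = 0.4049 mm

Final answer: 0.4049 mm


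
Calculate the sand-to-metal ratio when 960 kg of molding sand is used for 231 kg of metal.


Formula: Sand-to-Metal Ratio = W_sand / W_metal
Ratio = 960 kg / 231 kg = 4.1558


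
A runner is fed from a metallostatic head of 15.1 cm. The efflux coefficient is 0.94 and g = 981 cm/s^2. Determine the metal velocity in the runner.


Formula: v = Cd * sqrt(2 * g * h)  (Torricelli with discharge coefficient)
2*g*h = 2 * 981 * 15.1 = 29626.2 cm^2/s^2
sqrt(29626.2) = 172.12263 cm/s
v = 0.94 * 172.12263 = 161.7953 cm/s

Final answer: 161.7953 cm/s


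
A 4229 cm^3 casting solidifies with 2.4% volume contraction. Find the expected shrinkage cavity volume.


Formula: V_shrink = V_casting * shrinkage_pct / 100
V_shrink = 4229 cm^3 * 2.4 / 100 = 101.4960 cm^3

Answer: 101.4960 cm^3


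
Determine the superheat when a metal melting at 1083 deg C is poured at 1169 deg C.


Formula: Superheat = T_pour - T_melt
Superheat = 1169 - 1083 = 86 deg C

86 deg C


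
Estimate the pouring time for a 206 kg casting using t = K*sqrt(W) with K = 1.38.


Formula: t = K * sqrt(W)
sqrt(W) = sqrt(206) = 14.35270
t = 1.38 * 14.35270 = 19.8067 s

Final answer: 19.8067 s


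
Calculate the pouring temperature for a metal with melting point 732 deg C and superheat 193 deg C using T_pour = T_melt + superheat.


Formula: T_pour = T_melt + Superheat
T_pour = 732 + 193 = 925 deg C

925 deg C


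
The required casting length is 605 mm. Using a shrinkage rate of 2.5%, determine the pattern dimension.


Formula: L_pattern = L_casting * (1 + shrinkage_rate/100)
Shrinkage factor = 1 + 2.5/100 = 1.025
L_pattern = 605 mm * 1.025 = 620.1250 mm

Final answer: 620.1250 mm


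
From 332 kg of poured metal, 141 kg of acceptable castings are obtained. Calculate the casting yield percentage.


Formula: Casting Yield = (W_good / W_total) * 100
Yield = (141 kg / 332 kg) * 100 = 42.4699%


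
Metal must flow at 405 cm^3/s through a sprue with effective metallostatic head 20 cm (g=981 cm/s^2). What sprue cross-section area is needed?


Formula: v = sqrt(2*g*h), A = Q/v
Velocity: v = sqrt(2 * 981 * 20) = sqrt(39240) = 198.0909 cm/s
Sprue area: A = Q / v = 405 / 198.0909 = 2.0445 cm^2

Answer: 2.0445 cm^2


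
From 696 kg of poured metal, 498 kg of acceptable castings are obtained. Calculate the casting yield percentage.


Formula: Casting Yield = (W_good / W_total) * 100
Yield = (498 kg / 696 kg) * 100 = 71.5517%

Answer: 71.5517%


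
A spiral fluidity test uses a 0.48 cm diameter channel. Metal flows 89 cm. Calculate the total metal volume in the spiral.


Formula: V = pi * (d/2)^2 * L  (cylinder volume)
Radius = 0.48/2 = 0.24 cm
V = pi * 0.24^2 * 89 = 16.1051 cm^3

16.1051 cm^3


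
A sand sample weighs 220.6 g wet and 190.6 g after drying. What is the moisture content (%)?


Formula: MC = (W_wet - W_dry) / W_wet * 100
Water mass = 220.6 - 190.6 = 30.0 g
MC = 30.0 / 220.6 * 100 = 13.5993%


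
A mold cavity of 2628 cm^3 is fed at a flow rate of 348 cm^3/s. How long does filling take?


Formula: t_fill = V_mold / Q_flow
t = 2628 cm^3 / 348 cm^3/s = 7.5517 s

Final answer: 7.5517 s


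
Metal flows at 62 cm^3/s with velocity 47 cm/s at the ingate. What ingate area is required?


Formula: A_ingate = Q / v  (continuity equation)
A = 62 cm^3/s / 47 cm/s = 1.3191 cm^2

Final answer: 1.3191 cm^2


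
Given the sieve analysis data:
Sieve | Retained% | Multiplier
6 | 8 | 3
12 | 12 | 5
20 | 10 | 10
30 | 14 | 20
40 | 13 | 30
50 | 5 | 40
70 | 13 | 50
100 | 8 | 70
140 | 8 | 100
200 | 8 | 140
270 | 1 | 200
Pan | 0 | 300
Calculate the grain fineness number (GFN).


Formula: GFN = sum(pct * multiplier) / sum(pct)
sum(pct * multiplier) = 4384
sum(pct) = 100
GFN = 4384 / 100 = 43.84

Answer: 43.84


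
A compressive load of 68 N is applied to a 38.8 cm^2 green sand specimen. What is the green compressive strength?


Formula: Compressive Strength = Force / Area
Strength = 68 N / 38.8 cm^2 = 1.7526 N/cm^2

1.7526 N/cm^2


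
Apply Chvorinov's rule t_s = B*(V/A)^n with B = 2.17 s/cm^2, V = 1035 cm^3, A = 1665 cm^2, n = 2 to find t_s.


Formula: t_s = B * (V/A)^n  (Chvorinov's rule, n=2)
Modulus M = V/A = 1035/1665 = 0.621622 cm
M^2 = 0.621622^2 = 0.386414 cm^2
t_s = 2.17 * 0.386414 = 0.8385 s

Final answer: 0.8385 s


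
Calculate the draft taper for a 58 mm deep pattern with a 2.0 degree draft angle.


Formula: taper = depth * tan(draft_angle)
tan(2.0 deg) = 0.0349208
taper = 58 mm * 0.0349208 = 2.0254 mm

2.0254 mm


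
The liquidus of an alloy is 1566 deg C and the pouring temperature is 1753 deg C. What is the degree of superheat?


Formula: Superheat = T_pour - T_melt
Superheat = 1753 - 1566 = 187 deg C

Final answer: 187 deg C


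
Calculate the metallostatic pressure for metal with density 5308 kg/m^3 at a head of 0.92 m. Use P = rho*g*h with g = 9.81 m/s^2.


Formula: P = rho * g * h
rho * g = 5308 * 9.81 = 52071.48 N/m^3
P = 52071.48 * 0.92 = 47905.7616 Pa

Answer: 47905.7616 Pa


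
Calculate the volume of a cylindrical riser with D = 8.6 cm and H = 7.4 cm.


Formula: V = pi * (D/2)^2 * H  (cylinder volume)
Radius = D/2 = 8.6/2 = 4.3 cm
V = pi * 4.3^2 * 7.4 = 429.8516 cm^3

Answer: 429.8516 cm^3


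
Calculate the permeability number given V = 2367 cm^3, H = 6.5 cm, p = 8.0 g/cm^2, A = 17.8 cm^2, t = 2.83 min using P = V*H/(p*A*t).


Formula: Permeability Number P = (V * H) / (p * A * t)
Numerator: V * H = 2367 * 6.5 = 15385.5
Denominator: p * A * t = 8.0 * 17.8 * 2.83 = 402.992
P = 15385.5 / 402.992 = 38.1782

38.1782


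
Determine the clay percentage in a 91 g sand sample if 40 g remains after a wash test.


Formula: Clay% = (W_total - W_washed) / W_total * 100
Clay mass = 91 - 40 = 51 g
Clay% = 51 / 91 * 100 = 56.0440%


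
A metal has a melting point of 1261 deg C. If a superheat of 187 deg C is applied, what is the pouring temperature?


Formula: T_pour = T_melt + Superheat
T_pour = 1261 + 187 = 1448 deg C

Answer: 1448 deg C


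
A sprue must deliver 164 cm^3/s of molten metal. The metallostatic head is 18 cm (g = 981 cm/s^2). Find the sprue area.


Formula: v = sqrt(2*g*h), A = Q/v
Velocity: v = sqrt(2 * 981 * 18) = sqrt(35316) = 187.9255 cm/s
Sprue area: A = Q / v = 164 / 187.9255 = 0.8727 cm^2

Answer: 0.8727 cm^2


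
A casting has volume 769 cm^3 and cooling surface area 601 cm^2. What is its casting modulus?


Formula: Casting Modulus M = V / A
M = 769 cm^3 / 601 cm^2 = 1.2795 cm

1.2795 cm


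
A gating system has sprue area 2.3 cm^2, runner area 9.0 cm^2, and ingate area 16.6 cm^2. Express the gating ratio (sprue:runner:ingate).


Sprue:Runner:Ingate = 1 : 9.0/2.3 : 16.6/2.3 = 1:3.91:7.22


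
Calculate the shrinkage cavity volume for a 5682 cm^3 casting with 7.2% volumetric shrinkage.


Formula: V_shrink = V_casting * shrinkage_pct / 100
V_shrink = 5682 cm^3 * 7.2 / 100 = 409.1040 cm^3

409.1040 cm^3


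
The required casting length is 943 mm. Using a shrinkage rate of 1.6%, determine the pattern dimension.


Formula: L_pattern = L_casting * (1 + shrinkage_rate/100)
Shrinkage factor = 1 + 1.6/100 = 1.016
L_pattern = 943 mm * 1.016 = 958.0880 mm

958.0880 mm


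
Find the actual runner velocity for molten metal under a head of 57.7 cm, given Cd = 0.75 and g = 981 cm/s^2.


Formula: v = Cd * sqrt(2 * g * h)  (Torricelli with discharge coefficient)
2*g*h = 2 * 981 * 57.7 = 113207.4 cm^2/s^2
sqrt(113207.4) = 336.46307 cm/s
v = 0.75 * 336.46307 = 252.3473 cm/s

Final answer: 252.3473 cm/s


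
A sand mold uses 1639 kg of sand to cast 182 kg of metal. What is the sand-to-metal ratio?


Formula: Sand-to-Metal Ratio = W_sand / W_metal
Ratio = 1639 kg / 182 kg = 9.0055


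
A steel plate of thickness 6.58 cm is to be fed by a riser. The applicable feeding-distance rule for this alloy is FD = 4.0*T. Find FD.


Formula: FD = 4.0 * T  (riser feeding-distance rule)
FD = 4.0 * 6.58 cm = 26.3200 cm


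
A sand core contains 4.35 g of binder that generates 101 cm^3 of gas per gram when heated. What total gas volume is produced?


Formula: V_gas = W_binder * gas_evolution_rate
V = 4.35 g * 101 cm^3/g = 439.3500 cm^3

Answer: 439.3500 cm^3


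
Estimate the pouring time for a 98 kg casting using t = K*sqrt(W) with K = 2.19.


Formula: t = K * sqrt(W)
sqrt(W) = sqrt(98) = 9.89949
t = 2.19 * 9.89949 = 21.6799 s

Final answer: 21.6799 s


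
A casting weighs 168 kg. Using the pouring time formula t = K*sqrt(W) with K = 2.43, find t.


Formula: t = K * sqrt(W)
sqrt(W) = sqrt(168) = 12.96148
t = 2.43 * 12.96148 = 31.4964 s

Final answer: 31.4964 s


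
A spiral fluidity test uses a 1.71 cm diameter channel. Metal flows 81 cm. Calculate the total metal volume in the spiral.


Formula: V = pi * (d/2)^2 * L  (cylinder volume)
Radius = 1.71/2 = 0.855 cm
V = pi * 0.855^2 * 81 = 186.0232 cm^3

Final answer: 186.0232 cm^3


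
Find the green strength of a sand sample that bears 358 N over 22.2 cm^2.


Formula: Compressive Strength = Force / Area
Strength = 358 N / 22.2 cm^2 = 16.1261 N/cm^2

Answer: 16.1261 N/cm^2


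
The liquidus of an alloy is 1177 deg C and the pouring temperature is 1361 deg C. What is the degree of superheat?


Formula: Superheat = T_pour - T_melt
Superheat = 1361 - 1177 = 184 deg C

184 deg C


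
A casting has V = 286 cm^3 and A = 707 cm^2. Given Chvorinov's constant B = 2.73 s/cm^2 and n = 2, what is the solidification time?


Formula: t_s = B * (V/A)^n  (Chvorinov's rule, n=2)
Modulus M = V/A = 286/707 = 0.404526 cm
M^2 = 0.404526^2 = 0.163641 cm^2
t_s = 2.73 * 0.163641 = 0.4467 s

Final answer: 0.4467 s


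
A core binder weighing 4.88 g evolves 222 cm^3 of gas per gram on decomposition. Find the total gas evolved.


Formula: V_gas = W_binder * gas_evolution_rate
V = 4.88 g * 222 cm^3/g = 1083.3600 cm^3

Answer: 1083.3600 cm^3


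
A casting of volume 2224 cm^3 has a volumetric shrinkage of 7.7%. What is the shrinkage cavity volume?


Formula: V_shrink = V_casting * shrinkage_pct / 100
V_shrink = 2224 cm^3 * 7.7 / 100 = 171.2480 cm^3

Final answer: 171.2480 cm^3


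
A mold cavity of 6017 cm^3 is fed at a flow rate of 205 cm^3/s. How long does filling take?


Formula: t_fill = V_mold / Q_flow
t = 6017 cm^3 / 205 cm^3/s = 29.3512 s

Final answer: 29.3512 s


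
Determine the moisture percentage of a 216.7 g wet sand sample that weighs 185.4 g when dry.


Formula: MC = (W_wet - W_dry) / W_wet * 100
Water mass = 216.7 - 185.4 = 31.3 g
MC = 31.3 / 216.7 * 100 = 14.4439%


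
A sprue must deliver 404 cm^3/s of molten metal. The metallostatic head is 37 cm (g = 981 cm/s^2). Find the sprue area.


Formula: v = sqrt(2*g*h), A = Q/v
Velocity: v = sqrt(2 * 981 * 37) = sqrt(72594) = 269.4327 cm/s
Sprue area: A = Q / v = 404 / 269.4327 = 1.4994 cm^2

1.4994 cm^2


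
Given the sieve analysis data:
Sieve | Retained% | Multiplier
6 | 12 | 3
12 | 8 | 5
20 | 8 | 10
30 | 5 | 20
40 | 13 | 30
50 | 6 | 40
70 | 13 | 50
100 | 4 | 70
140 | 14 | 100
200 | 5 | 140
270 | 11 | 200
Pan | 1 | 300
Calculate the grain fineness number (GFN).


Formula: GFN = sum(pct * multiplier) / sum(pct)
sum(pct * multiplier) = 6416
sum(pct) = 100
GFN = 6416 / 100 = 64.16

Answer: 64.16


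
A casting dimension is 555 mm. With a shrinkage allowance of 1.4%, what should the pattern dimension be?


Formula: L_pattern = L_casting * (1 + shrinkage_rate/100)
Shrinkage factor = 1 + 1.4/100 = 1.014
L_pattern = 555 mm * 1.014 = 562.7700 mm

Answer: 562.7700 mm


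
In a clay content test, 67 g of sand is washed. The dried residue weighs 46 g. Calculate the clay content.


Formula: Clay% = (W_total - W_washed) / W_total * 100
Clay mass = 67 - 46 = 21 g
Clay% = 21 / 67 * 100 = 31.3433%

Final answer: 31.3433%


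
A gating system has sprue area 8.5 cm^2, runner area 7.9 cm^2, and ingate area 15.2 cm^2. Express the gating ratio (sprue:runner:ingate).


Sprue:Runner:Ingate = 1 : 7.9/8.5 : 15.2/8.5 = 1:0.93:1.79


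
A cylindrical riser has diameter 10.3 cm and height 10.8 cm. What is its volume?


Formula: V = pi * (D/2)^2 * H  (cylinder volume)
Radius = D/2 = 10.3/2 = 5.15 cm
V = pi * 5.15^2 * 10.8 = 899.8872 cm^3

899.8872 cm^3


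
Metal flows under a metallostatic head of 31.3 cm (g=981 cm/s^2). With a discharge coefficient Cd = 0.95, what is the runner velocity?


Formula: v = Cd * sqrt(2 * g * h)  (Torricelli with discharge coefficient)
2*g*h = 2 * 981 * 31.3 = 61410.6 cm^2/s^2
sqrt(61410.6) = 247.81162 cm/s
v = 0.95 * 247.81162 = 235.4210 cm/s

235.4210 cm/s


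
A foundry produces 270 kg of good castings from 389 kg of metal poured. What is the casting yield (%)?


Formula: Casting Yield = (W_good / W_total) * 100
Yield = (270 kg / 389 kg) * 100 = 69.4087%

Final answer: 69.4087%


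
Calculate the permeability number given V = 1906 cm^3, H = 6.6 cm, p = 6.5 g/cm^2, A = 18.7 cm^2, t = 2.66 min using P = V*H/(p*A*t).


Formula: Permeability Number P = (V * H) / (p * A * t)
Numerator: V * H = 1906 * 6.6 = 12579.6
Denominator: p * A * t = 6.5 * 18.7 * 2.66 = 323.323
P = 12579.6 / 323.323 = 38.9072

Final answer: 38.9072


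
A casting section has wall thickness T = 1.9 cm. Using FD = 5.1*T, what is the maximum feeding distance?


Formula: FD = 5.1 * T  (riser feeding-distance rule)
FD = 5.1 * 1.9 cm = 9.6900 cm


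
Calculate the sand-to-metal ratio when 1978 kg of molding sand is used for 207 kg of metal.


Formula: Sand-to-Metal Ratio = W_sand / W_metal
Ratio = 1978 kg / 207 kg = 9.5556


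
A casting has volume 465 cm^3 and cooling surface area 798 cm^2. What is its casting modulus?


Formula: Casting Modulus M = V / A
M = 465 cm^3 / 798 cm^2 = 0.5827 cm

Final answer: 0.5827 cm


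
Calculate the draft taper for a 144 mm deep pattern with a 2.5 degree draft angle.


Formula: taper = depth * tan(draft_angle)
tan(2.5 deg) = 0.0436609
taper = 144 mm * 0.0436609 = 6.2872 mm

Answer: 6.2872 mm


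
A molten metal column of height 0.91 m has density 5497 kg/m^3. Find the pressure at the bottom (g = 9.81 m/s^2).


Formula: P = rho * g * h
rho * g = 5497 * 9.81 = 53925.57 N/m^3
P = 53925.57 * 0.91 = 49072.2687 Pa


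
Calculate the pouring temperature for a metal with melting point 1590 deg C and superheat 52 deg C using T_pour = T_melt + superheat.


Formula: T_pour = T_melt + Superheat
T_pour = 1590 + 52 = 1642 deg C

1642 deg C


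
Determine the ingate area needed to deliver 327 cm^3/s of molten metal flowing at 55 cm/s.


Formula: A_ingate = Q / v  (continuity equation)
A = 327 cm^3/s / 55 cm/s = 5.9455 cm^2

5.9455 cm^2


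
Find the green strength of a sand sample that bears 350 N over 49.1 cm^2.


Formula: Compressive Strength = Force / Area
Strength = 350 N / 49.1 cm^2 = 7.1283 N/cm^2


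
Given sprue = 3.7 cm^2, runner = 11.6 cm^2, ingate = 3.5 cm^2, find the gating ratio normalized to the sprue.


Sprue:Runner:Ingate = 1 : 11.6/3.7 : 3.5/3.7 = 1:3.14:0.95

Final answer: 1:3.14:0.95


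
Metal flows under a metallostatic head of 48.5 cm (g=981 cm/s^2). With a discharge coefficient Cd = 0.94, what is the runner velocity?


Formula: v = Cd * sqrt(2 * g * h)  (Torricelli with discharge coefficient)
2*g*h = 2 * 981 * 48.5 = 95157.0 cm^2/s^2
sqrt(95157.0) = 308.47528 cm/s
v = 0.94 * 308.47528 = 289.9668 cm/s

Answer: 289.9668 cm/s


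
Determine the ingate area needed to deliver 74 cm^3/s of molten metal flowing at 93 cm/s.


Formula: A_ingate = Q / v  (continuity equation)
A = 74 cm^3/s / 93 cm/s = 0.7957 cm^2

0.7957 cm^2


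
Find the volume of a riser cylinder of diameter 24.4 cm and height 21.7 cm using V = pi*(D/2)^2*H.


Formula: V = pi * (D/2)^2 * H  (cylinder volume)
Radius = D/2 = 24.4/2 = 12.2 cm
V = pi * 12.2^2 * 21.7 = 10146.8039 cm^3

10146.8039 cm^3


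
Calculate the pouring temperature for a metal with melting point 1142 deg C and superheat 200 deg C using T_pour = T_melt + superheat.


Formula: T_pour = T_melt + Superheat
T_pour = 1142 + 200 = 1342 deg C

1342 deg C


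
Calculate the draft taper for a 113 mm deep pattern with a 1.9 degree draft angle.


Formula: taper = depth * tan(draft_angle)
tan(1.9 deg) = 0.0331734
taper = 113 mm * 0.0331734 = 3.7486 mm

Final answer: 3.7486 mm


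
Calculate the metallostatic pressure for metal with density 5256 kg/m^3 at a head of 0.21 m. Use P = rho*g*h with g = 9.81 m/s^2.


Formula: P = rho * g * h
rho * g = 5256 * 9.81 = 51561.36 N/m^3
P = 51561.36 * 0.21 = 10827.8856 Pa

Answer: 10827.8856 Pa


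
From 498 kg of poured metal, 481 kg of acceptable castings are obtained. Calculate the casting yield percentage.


Formula: Casting Yield = (W_good / W_total) * 100
Yield = (481 kg / 498 kg) * 100 = 96.5863%

Final answer: 96.5863%


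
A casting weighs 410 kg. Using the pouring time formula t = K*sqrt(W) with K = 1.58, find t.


Formula: t = K * sqrt(W)
sqrt(W) = sqrt(410) = 20.24846
t = 1.58 * 20.24846 = 31.9926 s

31.9926 s


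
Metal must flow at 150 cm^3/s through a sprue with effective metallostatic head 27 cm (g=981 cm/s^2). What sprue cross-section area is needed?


Formula: v = sqrt(2*g*h), A = Q/v
Velocity: v = sqrt(2 * 981 * 27) = sqrt(52974) = 230.1608 cm/s
Sprue area: A = Q / v = 150 / 230.1608 = 0.6517 cm^2

Final answer: 0.6517 cm^2


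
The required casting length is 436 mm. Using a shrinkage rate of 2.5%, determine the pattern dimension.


Formula: L_pattern = L_casting * (1 + shrinkage_rate/100)
Shrinkage factor = 1 + 2.5/100 = 1.025
L_pattern = 436 mm * 1.025 = 446.9000 mm

Final answer: 446.9000 mm


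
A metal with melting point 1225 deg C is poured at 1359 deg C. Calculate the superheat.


Formula: Superheat = T_pour - T_melt
Superheat = 1359 - 1225 = 134 deg C


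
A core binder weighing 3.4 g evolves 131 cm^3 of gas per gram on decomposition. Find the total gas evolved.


Formula: V_gas = W_binder * gas_evolution_rate
V = 3.4 g * 131 cm^3/g = 445.4000 cm^3

Final answer: 445.4000 cm^3


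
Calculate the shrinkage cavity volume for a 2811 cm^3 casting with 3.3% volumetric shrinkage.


Formula: V_shrink = V_casting * shrinkage_pct / 100
V_shrink = 2811 cm^3 * 3.3 / 100 = 92.7630 cm^3

Answer: 92.7630 cm^3


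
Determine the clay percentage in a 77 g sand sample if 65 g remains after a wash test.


Formula: Clay% = (W_total - W_washed) / W_total * 100
Clay mass = 77 - 65 = 12 g
Clay% = 12 / 77 * 100 = 15.5844%


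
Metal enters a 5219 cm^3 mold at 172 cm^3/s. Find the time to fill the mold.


Formula: t_fill = V_mold / Q_flow
t = 5219 cm^3 / 172 cm^3/s = 30.3430 s

Final answer: 30.3430 s


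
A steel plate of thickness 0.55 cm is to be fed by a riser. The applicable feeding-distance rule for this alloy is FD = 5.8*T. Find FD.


Formula: FD = 5.8 * T  (riser feeding-distance rule)
FD = 5.8 * 0.55 cm = 3.1900 cm

Answer: 3.1900 cm


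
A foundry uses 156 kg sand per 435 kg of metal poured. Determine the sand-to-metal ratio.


Formula: Sand-to-Metal Ratio = W_sand / W_metal
Ratio = 156 kg / 435 kg = 0.3586


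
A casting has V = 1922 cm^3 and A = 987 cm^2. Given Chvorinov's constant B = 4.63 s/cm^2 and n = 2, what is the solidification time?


Formula: t_s = B * (V/A)^n  (Chvorinov's rule, n=2)
Modulus M = V/A = 1922/987 = 1.947315 cm
M^2 = 1.947315^2 = 3.792036 cm^2
t_s = 4.63 * 3.792036 = 17.5571 s

17.5571 s


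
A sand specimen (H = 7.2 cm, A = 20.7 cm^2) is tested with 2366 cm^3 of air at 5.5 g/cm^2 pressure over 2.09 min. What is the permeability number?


Formula: Permeability Number P = (V * H) / (p * A * t)
Numerator: V * H = 2366 * 7.2 = 17035.2
Denominator: p * A * t = 5.5 * 20.7 * 2.09 = 237.9465
P = 17035.2 / 237.9465 = 71.5926

71.5926


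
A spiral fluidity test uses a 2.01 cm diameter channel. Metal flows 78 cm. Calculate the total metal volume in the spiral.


Formula: V = pi * (d/2)^2 * L  (cylinder volume)
Radius = 2.01/2 = 1.005 cm
V = pi * 1.005^2 * 78 = 247.5008 cm^3

Answer: 247.5008 cm^3


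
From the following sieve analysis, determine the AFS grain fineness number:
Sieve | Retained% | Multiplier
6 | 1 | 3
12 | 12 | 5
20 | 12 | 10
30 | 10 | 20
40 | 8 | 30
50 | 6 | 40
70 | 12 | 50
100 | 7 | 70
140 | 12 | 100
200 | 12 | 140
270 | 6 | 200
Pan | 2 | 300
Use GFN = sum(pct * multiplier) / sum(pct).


Formula: GFN = sum(pct * multiplier) / sum(pct)
sum(pct * multiplier) = 6633
sum(pct) = 100
GFN = 6633 / 100 = 66.33


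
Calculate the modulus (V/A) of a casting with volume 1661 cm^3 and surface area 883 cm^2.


Formula: Casting Modulus M = V / A
M = 1661 cm^3 / 883 cm^2 = 1.8811 cm


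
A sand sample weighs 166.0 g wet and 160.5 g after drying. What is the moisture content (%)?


Formula: MC = (W_wet - W_dry) / W_wet * 100
Water mass = 166.0 - 160.5 = 5.5 g
MC = 5.5 / 166.0 * 100 = 3.3133%

Answer: 3.3133%


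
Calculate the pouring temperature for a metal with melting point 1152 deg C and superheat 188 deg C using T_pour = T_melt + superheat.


Formula: T_pour = T_melt + Superheat
T_pour = 1152 + 188 = 1340 deg C

Final answer: 1340 deg C


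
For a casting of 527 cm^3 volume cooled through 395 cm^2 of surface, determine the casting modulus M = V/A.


Formula: Casting Modulus M = V / A
M = 527 cm^3 / 395 cm^2 = 1.3342 cm

Final answer: 1.3342 cm


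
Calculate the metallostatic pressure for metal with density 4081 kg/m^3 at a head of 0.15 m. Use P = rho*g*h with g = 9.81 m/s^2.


Formula: P = rho * g * h
rho * g = 4081 * 9.81 = 40034.61 N/m^3
P = 40034.61 * 0.15 = 6005.1915 Pa


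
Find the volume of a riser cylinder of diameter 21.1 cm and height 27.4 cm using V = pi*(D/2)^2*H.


Formula: V = pi * (D/2)^2 * H  (cylinder volume)
Radius = D/2 = 21.1/2 = 10.55 cm
V = pi * 10.55^2 * 27.4 = 9580.8790 cm^3


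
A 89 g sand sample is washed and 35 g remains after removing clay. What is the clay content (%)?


Formula: Clay% = (W_total - W_washed) / W_total * 100
Clay mass = 89 - 35 = 54 g
Clay% = 54 / 89 * 100 = 60.6742%

Answer: 60.6742%


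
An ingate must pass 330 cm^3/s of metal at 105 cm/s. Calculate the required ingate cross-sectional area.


Formula: A_ingate = Q / v  (continuity equation)
A = 330 cm^3/s / 105 cm/s = 3.1429 cm^2

3.1429 cm^2


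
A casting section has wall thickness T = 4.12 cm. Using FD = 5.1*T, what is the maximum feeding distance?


Formula: FD = 5.1 * T  (riser feeding-distance rule)
FD = 5.1 * 4.12 cm = 21.0120 cm


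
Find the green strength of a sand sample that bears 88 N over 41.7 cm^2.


Formula: Compressive Strength = Force / Area
Strength = 88 N / 41.7 cm^2 = 2.1103 N/cm^2

Answer: 2.1103 N/cm^2


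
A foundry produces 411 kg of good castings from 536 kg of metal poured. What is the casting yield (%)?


Formula: Casting Yield = (W_good / W_total) * 100
Yield = (411 kg / 536 kg) * 100 = 76.6791%


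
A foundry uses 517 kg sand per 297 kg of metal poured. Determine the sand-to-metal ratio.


Formula: Sand-to-Metal Ratio = W_sand / W_metal
Ratio = 517 kg / 297 kg = 1.7407


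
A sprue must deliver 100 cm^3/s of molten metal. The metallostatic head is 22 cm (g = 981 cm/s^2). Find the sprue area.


Formula: v = sqrt(2*g*h), A = Q/v
Velocity: v = sqrt(2 * 981 * 22) = sqrt(43164) = 207.7595 cm/s
Sprue area: A = Q / v = 100 / 207.7595 = 0.4813 cm^2

0.4813 cm^2


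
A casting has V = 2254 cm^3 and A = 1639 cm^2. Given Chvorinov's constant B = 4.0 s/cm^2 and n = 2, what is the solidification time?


Formula: t_s = B * (V/A)^n  (Chvorinov's rule, n=2)
Modulus M = V/A = 2254/1639 = 1.375229 cm
M^2 = 1.375229^2 = 1.891255 cm^2
t_s = 4.0 * 1.891255 = 7.5650 s

Final answer: 7.5650 s


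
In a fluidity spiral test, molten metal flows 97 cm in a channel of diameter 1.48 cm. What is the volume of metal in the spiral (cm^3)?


Formula: V = pi * (d/2)^2 * L  (cylinder volume)
Radius = 1.48/2 = 0.74 cm
V = pi * 0.74^2 * 97 = 166.8726 cm^3


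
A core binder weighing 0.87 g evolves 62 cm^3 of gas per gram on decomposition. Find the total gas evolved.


Formula: V_gas = W_binder * gas_evolution_rate
V = 0.87 g * 62 cm^3/g = 53.9400 cm^3

53.9400 cm^3


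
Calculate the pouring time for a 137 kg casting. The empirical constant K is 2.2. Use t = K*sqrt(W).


Formula: t = K * sqrt(W)
sqrt(W) = sqrt(137) = 11.70470
t = 2.2 * 11.70470 = 25.7503 s

Answer: 25.7503 s


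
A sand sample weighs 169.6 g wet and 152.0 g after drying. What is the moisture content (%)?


Formula: MC = (W_wet - W_dry) / W_wet * 100
Water mass = 169.6 - 152.0 = 17.6 g
MC = 17.6 / 169.6 * 100 = 10.3774%


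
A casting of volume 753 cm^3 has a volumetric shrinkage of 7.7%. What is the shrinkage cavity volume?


Formula: V_shrink = V_casting * shrinkage_pct / 100
V_shrink = 753 cm^3 * 7.7 / 100 = 57.9810 cm^3

Answer: 57.9810 cm^3


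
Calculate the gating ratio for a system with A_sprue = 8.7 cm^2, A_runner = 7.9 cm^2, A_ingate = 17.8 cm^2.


Sprue:Runner:Ingate = 1 : 7.9/8.7 : 17.8/8.7 = 1:0.91:2.05

Final answer: 1:0.91:2.05


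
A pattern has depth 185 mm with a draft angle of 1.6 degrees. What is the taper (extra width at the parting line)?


Formula: taper = depth * tan(draft_angle)
tan(1.6 deg) = 0.0279325
taper = 185 mm * 0.0279325 = 5.1675 mm

Answer: 5.1675 mm


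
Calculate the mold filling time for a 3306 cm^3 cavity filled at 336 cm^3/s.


Formula: t_fill = V_mold / Q_flow
t = 3306 cm^3 / 336 cm^3/s = 9.8393 s

Final answer: 9.8393 s


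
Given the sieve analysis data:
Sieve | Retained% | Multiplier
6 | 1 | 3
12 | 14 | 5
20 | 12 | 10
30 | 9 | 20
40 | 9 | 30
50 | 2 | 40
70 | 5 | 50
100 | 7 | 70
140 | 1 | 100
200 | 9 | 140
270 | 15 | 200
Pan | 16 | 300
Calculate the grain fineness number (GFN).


Formula: GFN = sum(pct * multiplier) / sum(pct)
sum(pct * multiplier) = 10623
sum(pct) = 100
GFN = 10623 / 100 = 106.23


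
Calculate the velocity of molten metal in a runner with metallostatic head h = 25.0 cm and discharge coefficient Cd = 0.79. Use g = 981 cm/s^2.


Formula: v = Cd * sqrt(2 * g * h)  (Torricelli with discharge coefficient)
2*g*h = 2 * 981 * 25.0 = 49050.0 cm^2/s^2
sqrt(49050.0) = 221.47235 cm/s
v = 0.79 * 221.47235 = 174.9632 cm/s

174.9632 cm/s


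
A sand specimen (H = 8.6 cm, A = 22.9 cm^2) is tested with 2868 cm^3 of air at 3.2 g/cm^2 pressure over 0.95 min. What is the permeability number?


Formula: Permeability Number P = (V * H) / (p * A * t)
Numerator: V * H = 2868 * 8.6 = 24664.8
Denominator: p * A * t = 3.2 * 22.9 * 0.95 = 69.616
P = 24664.8 / 69.616 = 354.2979

354.2979


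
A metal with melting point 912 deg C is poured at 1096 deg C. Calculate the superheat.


Formula: Superheat = T_pour - T_melt
Superheat = 1096 - 912 = 184 deg C

184 deg C


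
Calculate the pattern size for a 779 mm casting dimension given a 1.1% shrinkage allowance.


Formula: L_pattern = L_casting * (1 + shrinkage_rate/100)
Shrinkage factor = 1 + 1.1/100 = 1.011
L_pattern = 779 mm * 1.011 = 787.5690 mm


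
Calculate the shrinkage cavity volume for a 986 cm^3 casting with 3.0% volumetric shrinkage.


Formula: V_shrink = V_casting * shrinkage_pct / 100
V_shrink = 986 cm^3 * 3.0 / 100 = 29.5800 cm^3


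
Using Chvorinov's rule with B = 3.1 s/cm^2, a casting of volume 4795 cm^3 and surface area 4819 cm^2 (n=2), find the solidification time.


Formula: t_s = B * (V/A)^n  (Chvorinov's rule, n=2)
Modulus M = V/A = 4795/4819 = 0.995020 cm
M^2 = 0.995020^2 = 0.990065 cm^2
t_s = 3.1 * 0.990065 = 3.0692 s

3.0692 s


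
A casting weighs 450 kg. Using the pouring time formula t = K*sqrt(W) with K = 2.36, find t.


Formula: t = K * sqrt(W)
sqrt(W) = sqrt(450) = 21.21320
t = 2.36 * 21.21320 = 50.0632 s

Answer: 50.0632 s


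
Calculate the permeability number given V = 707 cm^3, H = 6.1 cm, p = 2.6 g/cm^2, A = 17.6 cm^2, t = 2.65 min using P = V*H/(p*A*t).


Formula: Permeability Number P = (V * H) / (p * A * t)
Numerator: V * H = 707 * 6.1 = 4312.7
Denominator: p * A * t = 2.6 * 17.6 * 2.65 = 121.264
P = 4312.7 / 121.264 = 35.5646

Answer: 35.5646


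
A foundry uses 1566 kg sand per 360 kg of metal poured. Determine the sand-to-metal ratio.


Formula: Sand-to-Metal Ratio = W_sand / W_metal
Ratio = 1566 kg / 360 kg = 4.3500

4.3500


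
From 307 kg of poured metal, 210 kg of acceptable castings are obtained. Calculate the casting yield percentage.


Formula: Casting Yield = (W_good / W_total) * 100
Yield = (210 kg / 307 kg) * 100 = 68.4039%

68.4039%


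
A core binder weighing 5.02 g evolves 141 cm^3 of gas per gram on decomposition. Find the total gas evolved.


Formula: V_gas = W_binder * gas_evolution_rate
V = 5.02 g * 141 cm^3/g = 707.8200 cm^3

Final answer: 707.8200 cm^3


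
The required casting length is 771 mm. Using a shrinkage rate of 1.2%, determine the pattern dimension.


Formula: L_pattern = L_casting * (1 + shrinkage_rate/100)
Shrinkage factor = 1 + 1.2/100 = 1.012
L_pattern = 771 mm * 1.012 = 780.2520 mm


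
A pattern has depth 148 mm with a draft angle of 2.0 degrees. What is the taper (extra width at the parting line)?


Formula: taper = depth * tan(draft_angle)
tan(2.0 deg) = 0.0349208
taper = 148 mm * 0.0349208 = 5.1683 mm

Answer: 5.1683 mm


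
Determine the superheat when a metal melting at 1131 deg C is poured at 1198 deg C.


Formula: Superheat = T_pour - T_melt
Superheat = 1198 - 1131 = 67 deg C

Answer: 67 deg C


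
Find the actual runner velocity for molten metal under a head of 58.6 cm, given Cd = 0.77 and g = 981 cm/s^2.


Formula: v = Cd * sqrt(2 * g * h)  (Torricelli with discharge coefficient)
2*g*h = 2 * 981 * 58.6 = 114973.2 cm^2/s^2
sqrt(114973.2) = 339.07698 cm/s
v = 0.77 * 339.07698 = 261.0893 cm/s


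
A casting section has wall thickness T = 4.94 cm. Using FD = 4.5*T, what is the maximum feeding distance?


Formula: FD = 4.5 * T  (riser feeding-distance rule)
FD = 4.5 * 4.94 cm = 22.2300 cm

22.2300 cm


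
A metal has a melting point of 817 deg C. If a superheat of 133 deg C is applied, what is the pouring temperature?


Formula: T_pour = T_melt + Superheat
T_pour = 817 + 133 = 950 deg C

950 deg C


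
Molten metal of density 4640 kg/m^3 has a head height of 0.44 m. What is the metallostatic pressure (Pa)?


Formula: P = rho * g * h
rho * g = 4640 * 9.81 = 45518.4 N/m^3
P = 45518.4 * 0.44 = 20028.0960 Pa


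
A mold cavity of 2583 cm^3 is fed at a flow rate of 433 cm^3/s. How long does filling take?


Formula: t_fill = V_mold / Q_flow
t = 2583 cm^3 / 433 cm^3/s = 5.9654 s

5.9654 s


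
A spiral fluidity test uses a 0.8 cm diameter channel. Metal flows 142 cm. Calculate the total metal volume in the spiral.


Formula: V = pi * (d/2)^2 * L  (cylinder volume)
Radius = 0.8/2 = 0.4 cm
V = pi * 0.4^2 * 142 = 71.3770 cm^3

71.3770 cm^3


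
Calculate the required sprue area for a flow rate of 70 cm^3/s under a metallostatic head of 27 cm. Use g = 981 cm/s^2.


Formula: v = sqrt(2*g*h), A = Q/v
Velocity: v = sqrt(2 * 981 * 27) = sqrt(52974) = 230.1608 cm/s
Sprue area: A = Q / v = 70 / 230.1608 = 0.3041 cm^2

Answer: 0.3041 cm^2


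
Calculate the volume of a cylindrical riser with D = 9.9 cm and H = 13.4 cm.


Formula: V = pi * (D/2)^2 * H  (cylinder volume)
Radius = D/2 = 9.9/2 = 4.95 cm
V = pi * 4.95^2 * 13.4 = 1031.4901 cm^3

Final answer: 1031.4901 cm^3


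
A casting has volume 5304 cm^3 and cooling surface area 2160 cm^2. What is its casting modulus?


Formula: Casting Modulus M = V / A
M = 5304 cm^3 / 2160 cm^2 = 2.4556 cm

Answer: 2.4556 cm


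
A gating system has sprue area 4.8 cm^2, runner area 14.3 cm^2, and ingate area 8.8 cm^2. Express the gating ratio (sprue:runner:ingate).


Sprue:Runner:Ingate = 1 : 14.3/4.8 : 8.8/4.8 = 1:2.98:1.83

Answer: 1:2.98:1.83


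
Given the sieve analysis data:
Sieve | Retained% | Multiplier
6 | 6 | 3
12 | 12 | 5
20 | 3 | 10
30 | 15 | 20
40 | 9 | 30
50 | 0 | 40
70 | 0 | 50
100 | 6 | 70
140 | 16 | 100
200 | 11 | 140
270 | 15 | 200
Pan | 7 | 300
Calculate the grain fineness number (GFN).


Formula: GFN = sum(pct * multiplier) / sum(pct)
sum(pct * multiplier) = 9338
sum(pct) = 100
GFN = 9338 / 100 = 93.38

Final answer: 93.38


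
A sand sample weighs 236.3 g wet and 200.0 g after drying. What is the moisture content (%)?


Formula: MC = (W_wet - W_dry) / W_wet * 100
Water mass = 236.3 - 200.0 = 36.3 g
MC = 36.3 / 236.3 * 100 = 15.3618%

15.3618%


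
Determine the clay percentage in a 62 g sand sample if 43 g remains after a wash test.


Formula: Clay% = (W_total - W_washed) / W_total * 100
Clay mass = 62 - 43 = 19 g
Clay% = 19 / 62 * 100 = 30.6452%

30.6452%


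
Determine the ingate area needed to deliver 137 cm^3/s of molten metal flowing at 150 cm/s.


Formula: A_ingate = Q / v  (continuity equation)
A = 137 cm^3/s / 150 cm/s = 0.9133 cm^2

Answer: 0.9133 cm^2


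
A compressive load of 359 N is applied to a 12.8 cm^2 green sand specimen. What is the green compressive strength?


Formula: Compressive Strength = Force / Area
Strength = 359 N / 12.8 cm^2 = 28.0469 N/cm^2

Final answer: 28.0469 N/cm^2


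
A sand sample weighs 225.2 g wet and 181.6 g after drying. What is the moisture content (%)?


Formula: MC = (W_wet - W_dry) / W_wet * 100
Water mass = 225.2 - 181.6 = 43.6 g
MC = 43.6 / 225.2 * 100 = 19.3606%

Final answer: 19.3606%


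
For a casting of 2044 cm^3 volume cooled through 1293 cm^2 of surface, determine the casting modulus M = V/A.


Formula: Casting Modulus M = V / A
M = 2044 cm^3 / 1293 cm^2 = 1.5808 cm


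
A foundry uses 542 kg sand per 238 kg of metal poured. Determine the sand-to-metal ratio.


Formula: Sand-to-Metal Ratio = W_sand / W_metal
Ratio = 542 kg / 238 kg = 2.2773

Final answer: 2.2773


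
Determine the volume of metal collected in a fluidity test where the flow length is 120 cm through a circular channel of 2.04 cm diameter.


Formula: V = pi * (d/2)^2 * L  (cylinder volume)
Radius = 2.04/2 = 1.02 cm
V = pi * 1.02^2 * 120 = 392.2216 cm^3


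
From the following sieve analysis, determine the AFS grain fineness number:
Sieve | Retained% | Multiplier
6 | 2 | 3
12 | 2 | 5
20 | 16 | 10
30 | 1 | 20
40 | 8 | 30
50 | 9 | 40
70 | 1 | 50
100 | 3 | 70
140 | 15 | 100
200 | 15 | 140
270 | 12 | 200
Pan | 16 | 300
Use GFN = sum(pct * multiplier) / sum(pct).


Formula: GFN = sum(pct * multiplier) / sum(pct)
sum(pct * multiplier) = 11856
sum(pct) = 100
GFN = 11856 / 100 = 118.56

118.56


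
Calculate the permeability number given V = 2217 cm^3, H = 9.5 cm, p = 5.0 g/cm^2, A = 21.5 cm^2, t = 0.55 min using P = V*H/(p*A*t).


Formula: Permeability Number P = (V * H) / (p * A * t)
Numerator: V * H = 2217 * 9.5 = 21061.5
Denominator: p * A * t = 5.0 * 21.5 * 0.55 = 59.125
P = 21061.5 / 59.125 = 356.2199

356.2199


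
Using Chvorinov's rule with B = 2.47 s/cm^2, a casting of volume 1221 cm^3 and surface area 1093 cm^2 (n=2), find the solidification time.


Formula: t_s = B * (V/A)^n  (Chvorinov's rule, n=2)
Modulus M = V/A = 1221/1093 = 1.117109 cm
M^2 = 1.117109^2 = 1.247933 cm^2
t_s = 2.47 * 1.247933 = 3.0824 s


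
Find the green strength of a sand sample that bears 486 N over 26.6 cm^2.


Formula: Compressive Strength = Force / Area
Strength = 486 N / 26.6 cm^2 = 18.2707 N/cm^2


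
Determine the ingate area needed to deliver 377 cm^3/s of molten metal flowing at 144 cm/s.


Formula: A_ingate = Q / v  (continuity equation)
A = 377 cm^3/s / 144 cm/s = 2.6181 cm^2
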